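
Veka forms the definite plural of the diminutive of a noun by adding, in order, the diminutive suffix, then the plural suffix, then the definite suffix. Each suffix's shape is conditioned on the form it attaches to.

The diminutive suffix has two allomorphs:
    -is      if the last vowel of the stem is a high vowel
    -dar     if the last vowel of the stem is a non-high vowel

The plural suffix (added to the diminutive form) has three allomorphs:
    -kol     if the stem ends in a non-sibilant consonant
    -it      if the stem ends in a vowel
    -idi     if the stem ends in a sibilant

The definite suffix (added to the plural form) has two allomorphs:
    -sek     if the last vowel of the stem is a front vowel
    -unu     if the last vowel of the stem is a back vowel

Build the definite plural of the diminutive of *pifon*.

The last vowel of *pifon* is /o/, which is a non-high vowel, so the diminutive suffix is -dar, giving *pifondar*.
The final sound of the diminutive form *pifondar* is /r/, which is a non-sibilant consonant, so the plural suffix is -kol, giving *pifondarkol*.
The last vowel of the plural form *pifondarkol* is /o/, which is a back vowel, so the definite suffix is -unu, giving *pifondarkolunu*.

pifondarkolunu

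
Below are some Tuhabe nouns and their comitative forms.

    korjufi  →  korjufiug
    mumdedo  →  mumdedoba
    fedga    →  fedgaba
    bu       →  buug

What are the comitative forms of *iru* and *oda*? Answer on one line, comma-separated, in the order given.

iruug, odaba

Looking at the last vowel of each stem: -ug when the last vowel of the stem is a high vowel (*korjufi*, *bu*); -ba when the last vowel of the stem is a non-high vowel (*mumdedo*, *fedga*).
Since the last vowel of *iru* is /u/ (a high vowel), it takes -ug, giving *iruug*.
*oda*: last vowel = /a/, a non-high vowel → -ba → *odaba*.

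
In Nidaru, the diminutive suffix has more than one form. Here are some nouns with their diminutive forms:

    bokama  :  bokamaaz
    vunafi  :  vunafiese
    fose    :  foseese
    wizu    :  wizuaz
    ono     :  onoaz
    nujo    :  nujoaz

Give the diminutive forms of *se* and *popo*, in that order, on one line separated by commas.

The pattern is front/back vowel harmony: -ese when the last vowel of the stem is a front vowel (*vunafi*, *fose*); -az when the last vowel of the stem is a back vowel (*bokama*, *wizu*, *ono*, *nujo*).
Since the last vowel of *se* is /e/ (a front vowel), it takes -ese, giving *seese*.
Since the last vowel of *popo* is /o/ (a back vowel), it takes -az, giving *popoaz*.

seese, popoaz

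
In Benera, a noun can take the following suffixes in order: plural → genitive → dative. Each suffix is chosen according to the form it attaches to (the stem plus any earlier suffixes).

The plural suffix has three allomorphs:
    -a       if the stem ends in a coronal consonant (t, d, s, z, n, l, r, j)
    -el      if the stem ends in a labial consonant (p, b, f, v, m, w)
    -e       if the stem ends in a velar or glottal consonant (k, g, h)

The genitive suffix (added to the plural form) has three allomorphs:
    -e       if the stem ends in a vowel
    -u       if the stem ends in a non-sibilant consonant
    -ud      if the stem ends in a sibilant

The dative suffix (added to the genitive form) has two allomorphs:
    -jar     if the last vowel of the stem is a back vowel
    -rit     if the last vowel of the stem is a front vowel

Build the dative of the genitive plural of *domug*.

*domug*: final consonant = /g/, velar/glottal → -e → *domuge*.
The plural form *domuge* — final sound /e/ (a vowel) → -e → *domugee*.
The last vowel of the genitive form *domugee* is /e/, which is a front vowel, so the dative suffix is -rit, giving *domugeerit*.

domugeerit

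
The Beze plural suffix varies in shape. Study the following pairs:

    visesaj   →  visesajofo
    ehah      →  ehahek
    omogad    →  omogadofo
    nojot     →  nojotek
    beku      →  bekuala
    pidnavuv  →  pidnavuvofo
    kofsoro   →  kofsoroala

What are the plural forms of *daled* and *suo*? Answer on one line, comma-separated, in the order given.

daledofo, suoala

The suffix is conditioned by the final sound: -ek when the stem ends in a voiceless consonant (*ehah*, *nojot*); -ofo when the stem ends in a voiced consonant (*visesaj*, *omogad*, *pidnavuv*); -ala when the stem ends in a vowel (*beku*, *kofsoro*).
*daled* — final sound /d/ (a voiced consonant) → -ofo → *daledofo*.
*suo*: final sound = /o/, a vowel → -ala → *suoala*.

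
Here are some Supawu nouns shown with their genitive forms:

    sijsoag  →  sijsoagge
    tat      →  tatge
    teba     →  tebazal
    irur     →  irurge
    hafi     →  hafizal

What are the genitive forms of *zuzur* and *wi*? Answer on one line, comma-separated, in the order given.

zuzurge, wizal

Looking at the final sound of each stem: -ge when the stem ends in a consonant (*sijsoag*, *tat*, *irur*); -zal when the stem ends in a vowel (*teba*, *hafi*).
Since the final sound of *zuzur* is /r/ (a consonant), it takes -ge, giving *zuzurge*.
The final sound of *wi* is /i/, which is a vowel, so the suffix is -zal, giving *wizal*.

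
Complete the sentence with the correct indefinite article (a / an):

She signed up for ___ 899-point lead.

an

The indefinite article is chosen by the initial *sound* of the following word, not its spelling.
The number *899* is spoken "eight hundred …", beginning with /eɪt/ — a vowel sound.
So the article is *an*: She signed up for an 899-point lead.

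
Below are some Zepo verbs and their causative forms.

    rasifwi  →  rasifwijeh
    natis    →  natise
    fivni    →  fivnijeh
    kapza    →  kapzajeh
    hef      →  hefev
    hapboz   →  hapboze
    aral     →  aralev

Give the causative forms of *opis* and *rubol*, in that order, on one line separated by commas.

opise, rubolev

The alternation tracks the final sound of the stem — -e when the stem ends in a sibilant (*natis*, *hapboz*); -ev when the stem ends in a non-sibilant consonant (*hef*, *aral*); -jeh when the stem ends in a vowel (*rasifwi*, *fivni*, *kapza*).
*opis*: final sound = /s/, a sibilant → -e → *opise*.
The final sound of *rubol* is /l/, which is a non-sibilant consonant, so the suffix is -ev, giving *rubolev*.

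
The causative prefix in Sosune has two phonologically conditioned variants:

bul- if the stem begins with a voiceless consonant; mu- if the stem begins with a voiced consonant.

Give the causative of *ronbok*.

muronbok

*ronbok*: first consonant = /r/, voiced → mu- → *muronbok*.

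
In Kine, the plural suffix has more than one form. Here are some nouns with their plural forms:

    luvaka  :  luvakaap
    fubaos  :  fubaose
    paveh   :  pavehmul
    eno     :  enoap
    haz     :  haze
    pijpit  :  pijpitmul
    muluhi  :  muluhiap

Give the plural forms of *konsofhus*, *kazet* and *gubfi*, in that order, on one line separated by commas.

konsofhuse, kazetmul, gubfiap

The suffix is conditioned by the final sound: -e when the stem ends in a sibilant (*fubaos*, *haz*); -mul when the stem ends in a non-sibilant consonant (*paveh*, *pijpit*); -ap when the stem ends in a vowel (*luvaka*, *eno*, *muluhi*).
The final sound of *konsofhus* is /s/, which is a sibilant, so the suffix is -e, giving *konsofhuse*.
Since the final sound of *kazet* is /t/ (a non-sibilant consonant), it takes -mul, giving *kazetmul*.
Since the final sound of *gubfi* is /i/ (a vowel), it takes -ap, giving *gubfiap*.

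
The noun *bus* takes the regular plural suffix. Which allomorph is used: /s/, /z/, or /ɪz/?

The stem *bus* ends in a sibilant (/s, z, ʃ, ʒ, tʃ, dʒ/).
The plural suffix surfaces as /ɪz/ after sibilants, /s/ after other voiceless consonants, and /z/ after other voiced sounds.
So the plural -s on *bus* is pronounced /ɪz/.

/ɪz/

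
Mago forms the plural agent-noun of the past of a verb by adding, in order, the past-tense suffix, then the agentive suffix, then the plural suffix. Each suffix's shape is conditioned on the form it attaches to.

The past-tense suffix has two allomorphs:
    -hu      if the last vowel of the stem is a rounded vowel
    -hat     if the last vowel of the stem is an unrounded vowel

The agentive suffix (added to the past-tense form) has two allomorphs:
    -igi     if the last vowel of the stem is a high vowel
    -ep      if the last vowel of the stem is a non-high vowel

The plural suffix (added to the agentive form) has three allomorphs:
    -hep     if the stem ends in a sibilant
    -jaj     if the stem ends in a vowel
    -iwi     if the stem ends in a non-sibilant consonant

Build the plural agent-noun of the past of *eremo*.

*eremo* — last vowel /o/ (a rounded vowel) → -hu → *eremohu*.
The past-tense form *eremohu*: last vowel = /u/, a high vowel → -igi → *eremohuigi*.
The agentive form *eremohuigi* — final sound /i/ (a vowel) → -jaj → *eremohuigijaj*.

eremohuigijaj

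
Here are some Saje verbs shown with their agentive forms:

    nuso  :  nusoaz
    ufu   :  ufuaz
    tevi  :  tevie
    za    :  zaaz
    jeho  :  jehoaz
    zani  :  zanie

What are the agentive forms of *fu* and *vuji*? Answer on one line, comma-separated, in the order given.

The suffix is conditioned by the last vowel: -e when the last vowel of the stem is a front vowel (*tevi*, *zani*); -az when the last vowel of the stem is a back vowel (*nuso*, *ufu*, *za*, *jeho*).
The last vowel of *fu* is /u/, which is a back vowel, so the suffix is -az, giving *fuaz*.
Since the last vowel of *vuji* is /i/ (a front vowel), it takes -e, giving *vujie*.

fuaz, vujie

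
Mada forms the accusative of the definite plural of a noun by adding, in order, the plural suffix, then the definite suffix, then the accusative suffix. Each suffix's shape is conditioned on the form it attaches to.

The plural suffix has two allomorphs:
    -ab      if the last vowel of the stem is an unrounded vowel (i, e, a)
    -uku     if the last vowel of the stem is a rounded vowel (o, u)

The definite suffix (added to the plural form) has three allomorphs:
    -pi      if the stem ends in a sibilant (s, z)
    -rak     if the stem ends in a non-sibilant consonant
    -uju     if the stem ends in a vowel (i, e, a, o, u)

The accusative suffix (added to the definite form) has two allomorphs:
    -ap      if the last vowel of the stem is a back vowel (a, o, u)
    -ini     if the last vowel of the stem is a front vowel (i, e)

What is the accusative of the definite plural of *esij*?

Since the last vowel of *esij* is /i/ (an unrounded vowel), it takes -ab, giving *esijab*.
The final sound of the plural form *esijab* is /b/, which is a non-sibilant consonant, so the definite suffix is -rak, giving *esijabrak*.
The last vowel of the definite form *esijabrak* is /a/, which is a back vowel, so the accusative suffix is -ap, giving *esijabrakap*.

esijabrakap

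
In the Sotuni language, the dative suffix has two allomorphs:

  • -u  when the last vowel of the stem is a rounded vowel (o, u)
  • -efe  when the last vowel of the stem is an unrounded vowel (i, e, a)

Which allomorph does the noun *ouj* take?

*ouj* — last vowel /u/ (a rounded vowel) → -u.

-u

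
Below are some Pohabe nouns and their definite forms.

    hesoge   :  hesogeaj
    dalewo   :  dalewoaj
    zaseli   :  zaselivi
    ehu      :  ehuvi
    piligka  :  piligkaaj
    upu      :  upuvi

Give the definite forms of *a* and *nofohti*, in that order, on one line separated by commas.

The pattern is height harmony: -vi when the last vowel of the stem is a high vowel (*zaseli*, *ehu*, *upu*); -aj when the last vowel of the stem is a non-high vowel (*hesoge*, *dalewo*, *piligka*).
Since the last vowel of *a* is /a/ (a non-high vowel), it takes -aj, giving *aaj*.
The last vowel of *nofohti* is /i/, which is a high vowel, so the suffix is -vi, giving *nofohtivi*.

aaj, nofohtivi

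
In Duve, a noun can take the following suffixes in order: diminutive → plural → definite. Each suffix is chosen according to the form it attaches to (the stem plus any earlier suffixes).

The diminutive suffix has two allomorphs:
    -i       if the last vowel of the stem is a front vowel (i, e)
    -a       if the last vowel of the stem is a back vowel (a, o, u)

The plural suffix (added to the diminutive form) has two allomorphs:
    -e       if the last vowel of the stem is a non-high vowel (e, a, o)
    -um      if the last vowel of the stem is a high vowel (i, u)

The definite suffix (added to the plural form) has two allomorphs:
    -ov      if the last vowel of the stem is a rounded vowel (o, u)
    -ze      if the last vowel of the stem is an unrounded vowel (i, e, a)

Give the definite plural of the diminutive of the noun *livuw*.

livuwaeze

The last vowel of *livuw* is /u/, which is a back vowel, so the diminutive suffix is -a, giving *livuwa*.
The diminutive form *livuwa* — last vowel /a/ (a non-high vowel) → -e → *livuwae*.
The plural form *livuwae* — last vowel /e/ (an unrounded vowel) → -ze → *livuwaeze*.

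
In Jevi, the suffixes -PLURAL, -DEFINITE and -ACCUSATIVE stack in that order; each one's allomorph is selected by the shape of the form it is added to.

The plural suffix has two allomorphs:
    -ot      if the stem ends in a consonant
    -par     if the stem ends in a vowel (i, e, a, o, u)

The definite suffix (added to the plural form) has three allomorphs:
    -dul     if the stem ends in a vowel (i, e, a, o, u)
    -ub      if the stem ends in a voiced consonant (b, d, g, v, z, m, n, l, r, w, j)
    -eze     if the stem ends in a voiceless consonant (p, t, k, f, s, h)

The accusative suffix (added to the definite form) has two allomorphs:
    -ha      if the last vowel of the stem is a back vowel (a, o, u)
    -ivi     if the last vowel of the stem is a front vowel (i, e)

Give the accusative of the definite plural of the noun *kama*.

*kama*: final sound = /a/, a vowel → -par → *kamapar*.
Since the final sound of the plural form *kamapar* is /r/ (a voiced consonant), it takes -ub, giving *kamaparub*.
Since the last vowel of the definite form *kamaparub* is /u/ (a back vowel), it takes -ha, giving *kamaparubha*.

kamaparubha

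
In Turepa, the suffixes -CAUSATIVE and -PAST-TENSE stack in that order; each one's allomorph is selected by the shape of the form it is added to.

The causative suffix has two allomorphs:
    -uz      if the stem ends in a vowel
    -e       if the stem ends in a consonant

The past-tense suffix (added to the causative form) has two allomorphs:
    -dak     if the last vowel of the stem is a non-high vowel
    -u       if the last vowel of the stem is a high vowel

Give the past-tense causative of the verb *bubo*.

*bubo* — final sound /o/ (a vowel) → -uz → *bubouz*.
Since the last vowel of the causative form *bubouz* is /u/ (a high vowel), it takes -u, giving *bubouzu*.

bubouzu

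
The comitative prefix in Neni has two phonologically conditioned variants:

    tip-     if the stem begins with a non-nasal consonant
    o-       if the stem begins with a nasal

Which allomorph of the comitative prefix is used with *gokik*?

tip-

The first consonant of *gokik* is /g/, which is non-nasal, so the prefix is tip-.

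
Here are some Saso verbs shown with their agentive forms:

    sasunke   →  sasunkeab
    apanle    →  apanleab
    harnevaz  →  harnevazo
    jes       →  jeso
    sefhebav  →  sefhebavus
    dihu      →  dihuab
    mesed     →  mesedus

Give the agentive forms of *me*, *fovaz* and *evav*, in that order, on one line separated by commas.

The alternation tracks the final sound of the stem — -o when the stem ends in a sibilant (*harnevaz*, *jes*); -us when the stem ends in a non-sibilant consonant (*sefhebav*, *mesed*); -ab when the stem ends in a vowel (*sasunke*, *apanle*, *dihu*).
Since the final sound of *me* is /e/ (a vowel), it takes -ab, giving *meab*.
*fovaz*: final sound = /z/, a sibilant → -o → *fovazo*.
The final sound of *evav* is /v/, which is a non-sibilant consonant, so the suffix is -us, giving *evavus*.

meab, fovazo, evavus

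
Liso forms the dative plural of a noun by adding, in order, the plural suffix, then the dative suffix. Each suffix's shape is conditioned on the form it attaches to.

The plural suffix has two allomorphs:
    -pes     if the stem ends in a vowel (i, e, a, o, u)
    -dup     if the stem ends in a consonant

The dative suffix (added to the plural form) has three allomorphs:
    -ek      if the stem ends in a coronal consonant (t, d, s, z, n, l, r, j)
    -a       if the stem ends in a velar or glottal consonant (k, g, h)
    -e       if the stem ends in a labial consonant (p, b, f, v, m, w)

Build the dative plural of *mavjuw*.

*mavjuw*: final sound = /w/, a consonant → -dup → *mavjuwdup*.
The final consonant of the plural form *mavjuwdup* is /p/, which is labial, so the dative suffix is -e, giving *mavjuwdupe*.

mavjuwdupe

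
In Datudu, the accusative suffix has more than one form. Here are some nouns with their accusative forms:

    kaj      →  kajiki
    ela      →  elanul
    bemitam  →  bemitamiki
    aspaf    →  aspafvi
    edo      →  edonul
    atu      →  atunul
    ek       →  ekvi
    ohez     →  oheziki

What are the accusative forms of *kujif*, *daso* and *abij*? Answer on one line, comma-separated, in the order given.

kujifvi, dasonul, abijiki

The pattern is voicing of the final sound: -vi when the stem ends in a voiceless consonant (*aspaf*, *ek*); -iki when the stem ends in a voiced consonant (*kaj*, *bemitam*, *ohez*); -nul when the stem ends in a vowel (*ela*, *edo*, *atu*).
*kujif*: final sound = /f/, a voiceless consonant → -vi → *kujifvi*.
The final sound of *daso* is /o/, which is a vowel, so the suffix is -nul, giving *dasonul*.
Since the final sound of *abij* is /j/ (a voiced consonant), it takes -iki, giving *abijiki*.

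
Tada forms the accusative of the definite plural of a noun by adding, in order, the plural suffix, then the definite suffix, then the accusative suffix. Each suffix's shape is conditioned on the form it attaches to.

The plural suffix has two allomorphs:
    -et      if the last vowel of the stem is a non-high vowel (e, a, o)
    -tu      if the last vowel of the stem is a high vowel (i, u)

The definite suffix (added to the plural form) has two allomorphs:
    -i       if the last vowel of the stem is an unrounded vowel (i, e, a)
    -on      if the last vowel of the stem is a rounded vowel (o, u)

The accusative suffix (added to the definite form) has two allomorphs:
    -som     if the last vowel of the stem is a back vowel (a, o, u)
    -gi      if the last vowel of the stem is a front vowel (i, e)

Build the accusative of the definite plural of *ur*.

Since the last vowel of *ur* is /u/ (a high vowel), it takes -tu, giving *urtu*.
The last vowel of the plural form *urtu* is /u/, which is a rounded vowel, so the definite suffix is -on, giving *urtuon*.
The definite form *urtuon*: last vowel = /o/, a back vowel → -som → *urtuonsom*.

urtuonsom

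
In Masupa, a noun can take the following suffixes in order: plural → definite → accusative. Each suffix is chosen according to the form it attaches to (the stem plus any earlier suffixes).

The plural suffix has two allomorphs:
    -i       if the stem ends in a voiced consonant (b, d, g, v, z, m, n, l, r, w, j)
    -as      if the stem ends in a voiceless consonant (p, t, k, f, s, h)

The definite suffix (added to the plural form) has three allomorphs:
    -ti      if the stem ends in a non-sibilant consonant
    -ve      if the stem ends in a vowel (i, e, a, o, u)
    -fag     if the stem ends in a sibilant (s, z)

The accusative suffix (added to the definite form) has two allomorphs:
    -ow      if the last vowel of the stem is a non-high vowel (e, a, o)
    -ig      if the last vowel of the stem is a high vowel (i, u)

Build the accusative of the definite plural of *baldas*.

Since the final consonant of *baldas* is /s/ (voiceless), it takes -as, giving *baldasas*.
The plural form *baldasas*: final sound = /s/, a sibilant → -fag → *baldasasfag*.
The definite form *baldasasfag* — last vowel /a/ (a non-high vowel) → -ow → *baldasasfagow*.

baldasasfagow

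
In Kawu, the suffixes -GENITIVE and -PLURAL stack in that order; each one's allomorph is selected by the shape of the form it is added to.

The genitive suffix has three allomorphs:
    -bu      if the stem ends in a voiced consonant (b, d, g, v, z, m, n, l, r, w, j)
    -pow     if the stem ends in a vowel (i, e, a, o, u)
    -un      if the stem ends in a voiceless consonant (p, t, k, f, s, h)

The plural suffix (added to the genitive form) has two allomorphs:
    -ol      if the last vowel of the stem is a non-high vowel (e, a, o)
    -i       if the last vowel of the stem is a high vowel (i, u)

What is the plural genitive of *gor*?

gorbui

*gor* — final sound /r/ (a voiced consonant) → -bu → *gorbu*.
The genitive form *gorbu*: last vowel = /u/, a high vowel → -i → *gorbui*.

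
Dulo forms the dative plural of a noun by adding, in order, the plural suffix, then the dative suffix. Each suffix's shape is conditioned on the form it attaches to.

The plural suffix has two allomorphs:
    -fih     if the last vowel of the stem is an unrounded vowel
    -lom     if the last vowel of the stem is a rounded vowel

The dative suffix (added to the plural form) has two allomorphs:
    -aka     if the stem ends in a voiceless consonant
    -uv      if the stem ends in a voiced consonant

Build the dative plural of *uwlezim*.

uwlezimfihaka

*uwlezim*: last vowel = /i/, an unrounded vowel → -fih → *uwlezimfih*.
Since the final consonant of the plural form *uwlezimfih* is /h/ (voiceless), it takes -aka, giving *uwlezimfihaka*.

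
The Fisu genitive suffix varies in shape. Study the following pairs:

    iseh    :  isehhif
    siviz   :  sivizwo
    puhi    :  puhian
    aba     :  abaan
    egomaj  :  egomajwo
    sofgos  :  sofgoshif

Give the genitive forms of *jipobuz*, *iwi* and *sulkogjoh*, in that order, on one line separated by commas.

The alternation tracks the final sound of the stem — -hif when the stem ends in a voiceless consonant (*iseh*, *sofgos*); -wo when the stem ends in a voiced consonant (*siviz*, *egomaj*); -an when the stem ends in a vowel (*puhi*, *aba*).
*jipobuz* — final sound /z/ (a voiced consonant) → -wo → *jipobuzwo*.
Since the final sound of *iwi* is /i/ (a vowel), it takes -an, giving *iwian*.
*sulkogjoh* — final sound /h/ (a voiceless consonant) → -hif → *sulkogjohhif*.

jipobuzwo, iwian, sulkogjohhif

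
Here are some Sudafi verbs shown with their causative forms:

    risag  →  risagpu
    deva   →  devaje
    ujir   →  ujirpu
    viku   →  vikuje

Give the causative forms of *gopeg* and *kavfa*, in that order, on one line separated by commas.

Looking at the final sound of each stem: -pu when the stem ends in a consonant (*risag*, *ujir*); -je when the stem ends in a vowel (*deva*, *viku*).
The final sound of *gopeg* is /g/, which is a consonant, so the suffix is -pu, giving *gopegpu*.
The final sound of *kavfa* is /a/, which is a vowel, so the suffix is -je, giving *kavfaje*.

gopegpu, kavfaje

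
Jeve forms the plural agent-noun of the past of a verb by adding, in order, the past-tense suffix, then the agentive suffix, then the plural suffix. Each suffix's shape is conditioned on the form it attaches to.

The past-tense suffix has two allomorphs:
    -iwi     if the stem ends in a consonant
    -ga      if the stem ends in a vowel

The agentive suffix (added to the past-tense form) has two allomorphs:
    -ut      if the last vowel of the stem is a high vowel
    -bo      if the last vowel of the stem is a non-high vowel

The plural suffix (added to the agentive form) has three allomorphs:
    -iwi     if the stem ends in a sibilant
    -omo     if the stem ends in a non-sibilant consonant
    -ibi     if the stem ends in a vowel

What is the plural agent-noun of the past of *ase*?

asegaboibi

Since the final sound of *ase* is /e/ (a vowel), it takes -ga, giving *asega*.
The past-tense form *asega* — last vowel /a/ (a non-high vowel) → -bo → *asegabo*.
The agentive form *asegabo*: final sound = /o/, a vowel → -ibi → *asegaboibi*.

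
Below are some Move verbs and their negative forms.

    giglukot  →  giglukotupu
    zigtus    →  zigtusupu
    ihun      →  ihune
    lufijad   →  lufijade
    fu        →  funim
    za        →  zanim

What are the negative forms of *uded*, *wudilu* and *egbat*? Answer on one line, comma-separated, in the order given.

The alternation tracks the final sound of the stem — -upu when the stem ends in a voiceless consonant (*giglukot*, *zigtus*); -e when the stem ends in a voiced consonant (*ihun*, *lufijad*); -nim when the stem ends in a vowel (*fu*, *za*).
Since the final sound of *uded* is /d/ (a voiced consonant), it takes -e, giving *udede*.
*wudilu*: final sound = /u/, a vowel → -nim → *wudilunim*.
The final sound of *egbat* is /t/, which is a voiceless consonant, so the suffix is -upu, giving *egbatupu*.

udede, wudilunim, egbatupu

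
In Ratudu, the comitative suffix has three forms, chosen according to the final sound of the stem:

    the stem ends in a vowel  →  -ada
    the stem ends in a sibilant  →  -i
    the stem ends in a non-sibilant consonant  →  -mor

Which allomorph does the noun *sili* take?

-ada

*sili*: final sound = /i/, a vowel → -ada.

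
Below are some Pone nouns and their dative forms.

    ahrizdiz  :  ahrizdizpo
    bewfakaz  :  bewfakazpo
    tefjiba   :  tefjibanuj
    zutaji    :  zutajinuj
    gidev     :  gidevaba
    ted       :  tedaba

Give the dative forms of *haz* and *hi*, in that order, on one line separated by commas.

The suffix is conditioned by the final sound: -po when the stem ends in a sibilant (*ahrizdiz*, *bewfakaz*); -aba when the stem ends in a non-sibilant consonant (*gidev*, *ted*); -nuj when the stem ends in a vowel (*tefjiba*, *zutaji*).
*haz*: final sound = /z/, a sibilant → -po → *hazpo*.
*hi*: final sound = /i/, a vowel → -nuj → *hinuj*.

hazpo, hinuj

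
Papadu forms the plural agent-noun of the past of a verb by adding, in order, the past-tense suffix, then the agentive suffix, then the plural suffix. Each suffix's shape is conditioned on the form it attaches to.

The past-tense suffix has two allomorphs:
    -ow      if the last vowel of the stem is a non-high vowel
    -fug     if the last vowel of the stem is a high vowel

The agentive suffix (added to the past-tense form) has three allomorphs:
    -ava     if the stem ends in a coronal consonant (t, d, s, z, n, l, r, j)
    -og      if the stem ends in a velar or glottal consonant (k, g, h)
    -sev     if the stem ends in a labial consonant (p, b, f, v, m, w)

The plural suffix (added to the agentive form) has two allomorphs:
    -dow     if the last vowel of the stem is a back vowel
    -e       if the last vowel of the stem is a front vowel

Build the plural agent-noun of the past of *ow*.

Since the last vowel of *ow* is /o/ (a non-high vowel), it takes -ow, giving *owow*.
The past-tense form *owow*: final consonant = /w/, labial → -sev → *owowsev*.
The agentive form *owowsev* — last vowel /e/ (a front vowel) → -e → *owowseve*.

owowseve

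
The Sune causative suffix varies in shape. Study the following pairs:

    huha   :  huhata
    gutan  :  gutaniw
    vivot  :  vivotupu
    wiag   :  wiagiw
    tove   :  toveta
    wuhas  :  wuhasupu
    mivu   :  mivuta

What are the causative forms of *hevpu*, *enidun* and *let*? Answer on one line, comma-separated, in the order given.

hevputa, eniduniw, letupu

The pattern is voicing of the final sound: -upu when the stem ends in a voiceless consonant (*vivot*, *wuhas*); -iw when the stem ends in a voiced consonant (*gutan*, *wiag*); -ta when the stem ends in a vowel (*huha*, *tove*, *mivu*).
Since the final sound of *hevpu* is /u/ (a vowel), it takes -ta, giving *hevputa*.
The final sound of *enidun* is /n/, which is a voiced consonant, so the suffix is -iw, giving *eniduniw*.
*let*: final sound = /t/, a voiceless consonant → -upu → *letupu*.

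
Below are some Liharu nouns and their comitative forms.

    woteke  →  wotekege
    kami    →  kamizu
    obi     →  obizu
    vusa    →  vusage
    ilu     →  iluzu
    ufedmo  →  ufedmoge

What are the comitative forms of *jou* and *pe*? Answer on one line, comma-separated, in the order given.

jouzu, pege

Looking at the last vowel of each stem: -zu when the last vowel of the stem is a high vowel (*kami*, *obi*, *ilu*); -ge when the last vowel of the stem is a non-high vowel (*woteke*, *vusa*, *ufedmo*).
The last vowel of *jou* is /u/, which is a high vowel, so the suffix is -zu, giving *jouzu*.
The last vowel of *pe* is /e/, which is a non-high vowel, so the suffix is -ge, giving *pege*.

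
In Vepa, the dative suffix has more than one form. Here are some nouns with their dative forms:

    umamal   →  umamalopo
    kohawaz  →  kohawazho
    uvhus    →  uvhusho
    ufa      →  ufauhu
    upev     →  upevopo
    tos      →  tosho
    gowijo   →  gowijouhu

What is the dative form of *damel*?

The pattern is sibilance of the final sound: -ho when the stem ends in a sibilant (*kohawaz*, *uvhus*, *tos*); -opo when the stem ends in a non-sibilant consonant (*umamal*, *upev*); -uhu when the stem ends in a vowel (*ufa*, *gowijo*).
*damel*: final sound = /l/, a non-sibilant consonant → -opo → *damelopo*.

damelopo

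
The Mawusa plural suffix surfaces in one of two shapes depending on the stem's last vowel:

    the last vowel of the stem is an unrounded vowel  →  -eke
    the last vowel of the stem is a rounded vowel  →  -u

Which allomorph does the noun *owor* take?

*owor*: last vowel = /o/, a rounded vowel → -u.

-u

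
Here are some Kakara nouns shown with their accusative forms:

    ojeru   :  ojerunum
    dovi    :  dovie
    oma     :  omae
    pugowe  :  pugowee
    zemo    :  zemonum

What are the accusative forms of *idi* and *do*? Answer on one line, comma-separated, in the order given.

Looking at the last vowel of each stem: -num when the last vowel of the stem is a rounded vowel (*ojeru*, *zemo*); -e when the last vowel of the stem is an unrounded vowel (*dovi*, *oma*, *pugowe*).
*idi* — last vowel /i/ (an unrounded vowel) → -e → *idie*.
*do*: last vowel = /o/, a rounded vowel → -num → *donum*.

idie, donum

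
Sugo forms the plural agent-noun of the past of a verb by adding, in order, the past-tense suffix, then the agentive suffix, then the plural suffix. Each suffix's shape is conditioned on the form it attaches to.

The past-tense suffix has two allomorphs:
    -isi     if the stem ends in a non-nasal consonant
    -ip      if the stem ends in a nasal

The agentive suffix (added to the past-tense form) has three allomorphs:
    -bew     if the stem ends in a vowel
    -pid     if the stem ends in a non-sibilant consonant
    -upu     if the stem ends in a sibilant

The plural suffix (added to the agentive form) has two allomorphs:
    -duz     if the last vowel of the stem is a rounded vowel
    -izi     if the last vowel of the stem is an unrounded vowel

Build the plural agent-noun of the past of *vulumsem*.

vulumsemippidizi

*vulumsem* — final consonant /m/ (a nasal) → -ip → *vulumsemip*.
The past-tense form *vulumsemip*: final sound = /p/, a non-sibilant consonant → -pid → *vulumsemippid*.
Since the last vowel of the agentive form *vulumsemippid* is /i/ (an unrounded vowel), it takes -izi, giving *vulumsemippidizi*.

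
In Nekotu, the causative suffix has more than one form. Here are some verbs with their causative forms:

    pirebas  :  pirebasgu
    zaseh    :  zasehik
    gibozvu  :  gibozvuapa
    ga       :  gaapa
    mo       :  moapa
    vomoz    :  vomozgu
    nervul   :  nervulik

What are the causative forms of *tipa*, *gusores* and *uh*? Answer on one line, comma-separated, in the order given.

The pattern is sibilance of the final sound: -gu when the stem ends in a sibilant (*pirebas*, *vomoz*); -ik when the stem ends in a non-sibilant consonant (*zaseh*, *nervul*); -apa when the stem ends in a vowel (*gibozvu*, *ga*, *mo*).
*tipa* — final sound /a/ (a vowel) → -apa → *tipaapa*.
*gusores* — final sound /s/ (a sibilant) → -gu → *gusoresgu*.
*uh* — final sound /h/ (a non-sibilant consonant) → -ik → *uhik*.

tipaapa, gusoresgu, uhik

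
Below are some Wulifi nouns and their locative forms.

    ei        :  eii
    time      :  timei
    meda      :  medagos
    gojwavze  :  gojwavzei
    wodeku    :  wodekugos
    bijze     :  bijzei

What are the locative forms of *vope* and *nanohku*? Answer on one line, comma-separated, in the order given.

vopei, nanohkugos

Looking at the last vowel of each stem: -i when the last vowel of the stem is a front vowel (*ei*, *time*, *gojwavze*, *bijze*); -gos when the last vowel of the stem is a back vowel (*meda*, *wodeku*).
Since the last vowel of *vope* is /e/ (a front vowel), it takes -i, giving *vopei*.
The last vowel of *nanohku* is /u/, which is a back vowel, so the suffix is -gos, giving *nanohkugos*.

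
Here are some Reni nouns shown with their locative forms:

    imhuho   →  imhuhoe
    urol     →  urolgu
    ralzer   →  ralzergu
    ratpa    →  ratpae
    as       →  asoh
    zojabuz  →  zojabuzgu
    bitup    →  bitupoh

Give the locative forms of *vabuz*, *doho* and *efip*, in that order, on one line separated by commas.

The alternation tracks the final sound of the stem — -oh when the stem ends in a voiceless consonant (*as*, *bitup*); -gu when the stem ends in a voiced consonant (*urol*, *ralzer*, *zojabuz*); -e when the stem ends in a vowel (*imhuho*, *ratpa*).
*vabuz*: final sound = /z/, a voiced consonant → -gu → *vabuzgu*.
*doho* — final sound /o/ (a vowel) → -e → *dohoe*.
The final sound of *efip* is /p/, which is a voiceless consonant, so the suffix is -oh, giving *efipoh*.

vabuzgu, dohoe, efipoh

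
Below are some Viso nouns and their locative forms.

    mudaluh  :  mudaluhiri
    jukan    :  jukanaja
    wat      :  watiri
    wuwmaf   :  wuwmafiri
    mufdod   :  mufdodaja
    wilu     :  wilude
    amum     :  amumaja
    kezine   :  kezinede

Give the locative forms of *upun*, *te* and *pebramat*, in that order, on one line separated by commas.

upunaja, tede, pebramatiri

Looking at the final sound of each stem: -iri when the stem ends in a voiceless consonant (*mudaluh*, *wat*, *wuwmaf*); -aja when the stem ends in a voiced consonant (*jukan*, *mufdod*, *amum*); -de when the stem ends in a vowel (*wilu*, *kezine*).
*upun* — final sound /n/ (a voiced consonant) → -aja → *upunaja*.
The final sound of *te* is /e/, which is a vowel, so the suffix is -de, giving *tede*.
*pebramat*: final sound = /t/, a voiceless consonant → -iri → *pebramatiri*.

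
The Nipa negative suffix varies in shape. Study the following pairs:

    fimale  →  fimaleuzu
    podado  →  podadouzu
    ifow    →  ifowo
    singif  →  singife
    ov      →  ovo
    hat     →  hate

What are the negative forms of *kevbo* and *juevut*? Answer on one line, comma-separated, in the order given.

The pattern is voicing of the final sound: -e when the stem ends in a voiceless consonant (*singif*, *hat*); -o when the stem ends in a voiced consonant (*ifow*, *ov*); -uzu when the stem ends in a vowel (*fimale*, *podado*).
*kevbo*: final sound = /o/, a vowel → -uzu → *kevbouzu*.
*juevut*: final sound = /t/, a voiceless consonant → -e → *juevute*.

kevbouzu, juevute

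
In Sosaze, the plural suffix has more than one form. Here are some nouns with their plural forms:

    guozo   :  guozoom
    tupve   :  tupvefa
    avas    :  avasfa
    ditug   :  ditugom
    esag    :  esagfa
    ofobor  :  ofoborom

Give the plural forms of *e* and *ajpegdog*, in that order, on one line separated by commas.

efa, ajpegdogom

The alternation tracks the last vowel of the stem — -om when the last vowel of the stem is a rounded vowel (*guozo*, *ditug*, *ofobor*); -fa when the last vowel of the stem is an unrounded vowel (*tupve*, *avas*, *esag*).
Since the last vowel of *e* is /e/ (an unrounded vowel), it takes -fa, giving *efa*.
Since the last vowel of *ajpegdog* is /o/ (a rounded vowel), it takes -om, giving *ajpegdogom*.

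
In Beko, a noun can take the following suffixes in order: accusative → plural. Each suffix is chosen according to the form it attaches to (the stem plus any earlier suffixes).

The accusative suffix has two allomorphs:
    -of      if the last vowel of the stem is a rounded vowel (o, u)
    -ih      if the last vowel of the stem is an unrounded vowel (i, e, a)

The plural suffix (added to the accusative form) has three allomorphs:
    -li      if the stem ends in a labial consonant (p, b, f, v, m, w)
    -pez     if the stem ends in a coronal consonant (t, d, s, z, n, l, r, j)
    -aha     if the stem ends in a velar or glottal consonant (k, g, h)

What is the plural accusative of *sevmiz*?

sevmizihaha

The last vowel of *sevmiz* is /i/, which is an unrounded vowel, so the accusative suffix is -ih, giving *sevmizih*.
The final consonant of the accusative form *sevmizih* is /h/, which is velar/glottal, so the plural suffix is -aha, giving *sevmizihaha*.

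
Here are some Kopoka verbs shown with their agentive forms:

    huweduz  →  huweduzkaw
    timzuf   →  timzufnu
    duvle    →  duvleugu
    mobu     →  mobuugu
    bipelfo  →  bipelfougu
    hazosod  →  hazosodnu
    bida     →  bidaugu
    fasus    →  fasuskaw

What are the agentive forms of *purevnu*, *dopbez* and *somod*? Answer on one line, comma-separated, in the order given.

The pattern is sibilance of the final sound: -kaw when the stem ends in a sibilant (*huweduz*, *fasus*); -nu when the stem ends in a non-sibilant consonant (*timzuf*, *hazosod*); -ugu when the stem ends in a vowel (*duvle*, *mobu*, *bipelfo*, *bida*).
*purevnu*: final sound = /u/, a vowel → -ugu → *purevnuugu*.
Since the final sound of *dopbez* is /z/ (a sibilant), it takes -kaw, giving *dopbezkaw*.
Since the final sound of *somod* is /d/ (a non-sibilant consonant), it takes -nu, giving *somodnu*.

purevnuugu, dopbezkaw, somodnu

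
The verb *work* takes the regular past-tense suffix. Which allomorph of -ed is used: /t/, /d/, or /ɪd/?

/t/

The stem *work* ends in a voiceless consonant other than /t/.
The -ed suffix is realized as /ɪd/ after /t, d/; as /t/ after other voiceless consonants; and as /d/ after other voiced sounds.
So -ed on *work* is pronounced /t/.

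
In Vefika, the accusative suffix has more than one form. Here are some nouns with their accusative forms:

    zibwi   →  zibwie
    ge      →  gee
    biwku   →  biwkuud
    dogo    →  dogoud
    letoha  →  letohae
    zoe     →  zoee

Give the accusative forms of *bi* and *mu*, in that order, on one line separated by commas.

bie, muud

The pattern is rounding harmony: -ud when the last vowel of the stem is a rounded vowel (*biwku*, *dogo*); -e when the last vowel of the stem is an unrounded vowel (*zibwi*, *ge*, *letoha*, *zoe*).
The last vowel of *bi* is /i/, which is an unrounded vowel, so the suffix is -e, giving *bie*.
*mu*: last vowel = /u/, a rounded vowel → -ud → *muud*.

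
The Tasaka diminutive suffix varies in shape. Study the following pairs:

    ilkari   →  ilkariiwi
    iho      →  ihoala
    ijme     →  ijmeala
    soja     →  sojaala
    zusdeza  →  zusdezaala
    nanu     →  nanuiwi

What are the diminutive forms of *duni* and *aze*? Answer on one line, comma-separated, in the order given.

duniiwi, azeala

The alternation tracks the last vowel of the stem — -iwi when the last vowel of the stem is a high vowel (*ilkari*, *nanu*); -ala when the last vowel of the stem is a non-high vowel (*iho*, *ijme*, *soja*, *zusdeza*).
*duni* — last vowel /i/ (a high vowel) → -iwi → *duniiwi*.
The last vowel of *aze* is /e/, which is a non-high vowel, so the suffix is -ala, giving *azeala*.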